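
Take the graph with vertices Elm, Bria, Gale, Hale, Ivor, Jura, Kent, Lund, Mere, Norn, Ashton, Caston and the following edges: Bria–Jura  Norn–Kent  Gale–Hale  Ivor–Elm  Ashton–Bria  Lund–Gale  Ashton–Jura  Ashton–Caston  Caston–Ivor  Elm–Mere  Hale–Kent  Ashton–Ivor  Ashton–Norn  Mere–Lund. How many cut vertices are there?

1

Removing Ashton increases the component count from 1 to 2, so Ashton is a cut vertex.
By contrast removing Kent leaves 1 component; it is not a cut vertex. No other vertex is a cut vertex either.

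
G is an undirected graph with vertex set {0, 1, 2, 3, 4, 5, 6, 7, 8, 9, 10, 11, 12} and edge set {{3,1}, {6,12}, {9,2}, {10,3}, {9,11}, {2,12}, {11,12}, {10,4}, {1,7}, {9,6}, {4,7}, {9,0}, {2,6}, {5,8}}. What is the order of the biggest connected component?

6

Starting from 5 we can reach 5, 8. That is one component of size 2.
Starting from 1 we can reach 1, 3, 4, 7, 10. That is one component of size 5.
Starting from 0 we can reach 0, 2, 6, 9, 11, 12. That is one component of size 6.
The largest has 6 vertices.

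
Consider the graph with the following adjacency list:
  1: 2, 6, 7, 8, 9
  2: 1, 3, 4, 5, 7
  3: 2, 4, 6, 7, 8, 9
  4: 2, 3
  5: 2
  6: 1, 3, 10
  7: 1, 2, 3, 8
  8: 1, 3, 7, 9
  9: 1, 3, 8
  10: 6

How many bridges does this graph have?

The edges on the cycle 3-9-8-3 are not bridges since each lies on that cycle.
But removing 10-6 disconnects 10 from 6; removing 5-2 disconnects 5 from 2 — these are bridges.
That makes 2 bridges.

2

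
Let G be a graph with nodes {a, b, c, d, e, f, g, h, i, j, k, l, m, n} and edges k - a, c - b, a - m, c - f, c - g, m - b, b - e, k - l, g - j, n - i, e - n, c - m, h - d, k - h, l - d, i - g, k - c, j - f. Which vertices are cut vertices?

Removing k increases the component count from 1 to 2, so k is a cut vertex.
By contrast removing l leaves 1 component; it is not a cut vertex. No other vertex is a cut vertex either.

k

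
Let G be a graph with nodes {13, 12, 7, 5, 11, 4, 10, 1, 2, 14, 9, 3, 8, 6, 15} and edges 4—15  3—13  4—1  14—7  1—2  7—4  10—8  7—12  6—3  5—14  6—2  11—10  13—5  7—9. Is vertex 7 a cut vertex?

Yes

Deleting 7 raises the number of components from 2 to 4, so 7 is a cut vertex.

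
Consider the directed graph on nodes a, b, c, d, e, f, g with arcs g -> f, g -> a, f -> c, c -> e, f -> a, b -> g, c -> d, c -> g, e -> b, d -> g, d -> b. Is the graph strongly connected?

No

There is no directed path from a to f, so the graph is not strongly connected.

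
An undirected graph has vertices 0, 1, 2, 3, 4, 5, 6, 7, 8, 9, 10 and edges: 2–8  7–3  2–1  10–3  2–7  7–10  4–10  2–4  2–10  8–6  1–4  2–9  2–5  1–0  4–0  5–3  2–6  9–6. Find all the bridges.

none

The edges on the cycle 2-9-6-2 are not bridges since each lies on that cycle.
Every edge lies on some cycle, so there are no bridges.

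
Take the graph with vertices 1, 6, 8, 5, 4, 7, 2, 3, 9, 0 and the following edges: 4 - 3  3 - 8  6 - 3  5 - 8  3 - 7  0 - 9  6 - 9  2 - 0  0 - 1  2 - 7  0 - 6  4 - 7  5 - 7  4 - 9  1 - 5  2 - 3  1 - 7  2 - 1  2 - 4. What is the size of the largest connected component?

Starting from 0 we can reach 0, 1, 2, 3, 4, 5, 6, 7, 8, 9. That is one component of size 10.
The largest has 10 vertices.

10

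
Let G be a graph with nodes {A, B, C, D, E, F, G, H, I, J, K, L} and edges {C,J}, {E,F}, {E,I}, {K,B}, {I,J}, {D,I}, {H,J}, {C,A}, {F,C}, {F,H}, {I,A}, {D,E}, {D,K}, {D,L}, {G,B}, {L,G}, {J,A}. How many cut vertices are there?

1

Removing D increases the component count from 1 to 2, so D is a cut vertex.
By contrast removing J leaves 1 component; it is not a cut vertex. No other vertex is a cut vertex either.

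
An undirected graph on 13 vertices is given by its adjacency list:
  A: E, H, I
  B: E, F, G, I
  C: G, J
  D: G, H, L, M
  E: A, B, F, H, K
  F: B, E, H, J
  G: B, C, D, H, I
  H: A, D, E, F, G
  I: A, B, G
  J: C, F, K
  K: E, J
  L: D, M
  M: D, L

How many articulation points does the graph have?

Removing D increases the component count from 1 to 2, so D is a cut vertex.
By contrast removing H leaves 1 component; it is not a cut vertex. No other vertex is a cut vertex either.

1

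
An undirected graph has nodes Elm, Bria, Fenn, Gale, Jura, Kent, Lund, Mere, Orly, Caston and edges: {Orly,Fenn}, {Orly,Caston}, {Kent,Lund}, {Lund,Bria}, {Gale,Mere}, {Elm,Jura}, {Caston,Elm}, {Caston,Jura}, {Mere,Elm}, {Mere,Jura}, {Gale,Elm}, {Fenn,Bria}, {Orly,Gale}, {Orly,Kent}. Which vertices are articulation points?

Orly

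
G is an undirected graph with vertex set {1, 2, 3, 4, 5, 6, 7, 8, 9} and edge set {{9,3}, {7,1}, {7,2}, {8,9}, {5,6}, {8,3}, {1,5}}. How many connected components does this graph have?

4 is isolated — a component by itself.
Starting from 3 we can reach 3, 8, 9. That is one component of size 3.
Starting from 1 we can reach 1, 2, 5, 6, 7. That is one component of size 5.
Total: 3 components.

3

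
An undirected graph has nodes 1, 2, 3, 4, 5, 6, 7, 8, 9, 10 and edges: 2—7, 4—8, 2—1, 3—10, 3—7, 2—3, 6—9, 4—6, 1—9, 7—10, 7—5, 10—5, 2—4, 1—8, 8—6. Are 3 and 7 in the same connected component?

Yes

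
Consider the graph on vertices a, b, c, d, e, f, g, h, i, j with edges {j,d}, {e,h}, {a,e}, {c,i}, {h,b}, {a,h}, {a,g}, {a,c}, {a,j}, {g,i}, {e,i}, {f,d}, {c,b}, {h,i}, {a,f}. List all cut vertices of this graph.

a

Removing a increases the component count from 1 to 2, so a is a cut vertex.
By contrast removing c leaves 1 component; it is not a cut vertex. No other vertex is a cut vertex either.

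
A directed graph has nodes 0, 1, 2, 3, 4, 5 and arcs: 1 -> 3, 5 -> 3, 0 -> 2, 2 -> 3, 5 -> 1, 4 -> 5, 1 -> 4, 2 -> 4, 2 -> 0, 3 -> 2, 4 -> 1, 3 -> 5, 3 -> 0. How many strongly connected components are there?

1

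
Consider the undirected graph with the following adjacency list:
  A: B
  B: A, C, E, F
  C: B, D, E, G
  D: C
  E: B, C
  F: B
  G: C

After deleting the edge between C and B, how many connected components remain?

C and B are still connected via C-E-B, so the component count stays at 1.

1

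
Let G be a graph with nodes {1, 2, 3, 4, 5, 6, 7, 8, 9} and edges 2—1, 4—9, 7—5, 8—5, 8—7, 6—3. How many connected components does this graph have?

4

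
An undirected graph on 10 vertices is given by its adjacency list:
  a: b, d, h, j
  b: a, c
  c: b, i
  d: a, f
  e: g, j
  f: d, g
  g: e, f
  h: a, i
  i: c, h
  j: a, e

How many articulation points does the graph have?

Removing a increases the component count from 1 to 2, so a is a cut vertex.
By contrast removing e leaves 1 component; it is not a cut vertex. No other vertex is a cut vertex either.

1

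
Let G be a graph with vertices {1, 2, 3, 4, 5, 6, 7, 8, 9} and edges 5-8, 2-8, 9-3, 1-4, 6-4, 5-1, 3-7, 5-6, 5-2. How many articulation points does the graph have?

2

Removing 3 increases the component count from 2 to 3, so 3 is a cut vertex.
Removing 5 increases the component count from 2 to 3, so 5 is a cut vertex.
By contrast removing 1 leaves 2 components; it is not a cut vertex. No other vertex is a cut vertex either.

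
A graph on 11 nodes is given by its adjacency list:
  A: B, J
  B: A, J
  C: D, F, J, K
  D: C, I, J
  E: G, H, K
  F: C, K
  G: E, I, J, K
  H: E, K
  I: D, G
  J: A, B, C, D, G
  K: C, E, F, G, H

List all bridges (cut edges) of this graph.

none

The edges on the cycle J-A-B-J are not bridges since each lies on that cycle.
Every edge lies on some cycle, so there are no bridges.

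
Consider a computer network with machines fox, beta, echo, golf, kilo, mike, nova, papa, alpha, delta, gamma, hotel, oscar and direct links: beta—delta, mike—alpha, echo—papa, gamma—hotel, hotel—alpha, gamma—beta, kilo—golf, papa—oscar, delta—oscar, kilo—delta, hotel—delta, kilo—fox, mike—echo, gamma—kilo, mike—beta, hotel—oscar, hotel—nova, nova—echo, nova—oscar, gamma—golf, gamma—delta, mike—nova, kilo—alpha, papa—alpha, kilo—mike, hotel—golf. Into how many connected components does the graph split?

Starting from fox we can reach fox, beta, echo, golf, kilo, mike, nova, papa, alpha, delta, gamma, hotel, oscar. That is one component of size 13.
Total: 1 component.

1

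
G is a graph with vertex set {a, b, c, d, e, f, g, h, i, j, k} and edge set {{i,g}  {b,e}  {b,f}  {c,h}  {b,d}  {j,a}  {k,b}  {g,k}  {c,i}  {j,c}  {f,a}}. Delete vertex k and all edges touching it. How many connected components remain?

1

With k gone, the remaining components are: {a, b, c, d, e, f, g, h, i, j}.
That is 1 component.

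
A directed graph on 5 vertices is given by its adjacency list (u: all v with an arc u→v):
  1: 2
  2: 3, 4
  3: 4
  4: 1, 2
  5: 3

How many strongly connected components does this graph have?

{1, 2, 3, 4} are all mutually reachable — one SCC of size 4.
{5} is an SCC by itself.
That gives 2 strongly connected components.

2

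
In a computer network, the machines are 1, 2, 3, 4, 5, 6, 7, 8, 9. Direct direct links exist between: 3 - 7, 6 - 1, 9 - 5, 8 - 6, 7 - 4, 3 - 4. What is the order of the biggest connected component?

2 is isolated — a component by itself.
Starting from 5 we can reach 5, 9. That is one component of size 2.
Starting from 3 we can reach 3, 4, 7. That is one component of size 3.
Starting from 1 we can reach 1, 6, 8. That is one component of size 3.
The largest has 3 vertices.

3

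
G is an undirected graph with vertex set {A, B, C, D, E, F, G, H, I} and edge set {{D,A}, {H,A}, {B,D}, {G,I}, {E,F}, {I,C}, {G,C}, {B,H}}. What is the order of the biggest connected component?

Starting from E we can reach E, F. That is one component of size 2.
Starting from C we can reach C, G, I. That is one component of size 3.
Starting from A we can reach A, B, D, H. That is one component of size 4.
The largest has 4 vertices.

4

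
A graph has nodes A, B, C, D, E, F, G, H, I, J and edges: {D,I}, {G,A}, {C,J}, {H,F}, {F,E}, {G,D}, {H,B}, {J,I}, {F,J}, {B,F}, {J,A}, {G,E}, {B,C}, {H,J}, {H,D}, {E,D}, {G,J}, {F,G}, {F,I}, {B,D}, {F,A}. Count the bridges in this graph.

The edges on the cycle B-F-G-E-D-B are not bridges since each lies on that cycle.
Every edge lies on some cycle, so there are no bridges.

0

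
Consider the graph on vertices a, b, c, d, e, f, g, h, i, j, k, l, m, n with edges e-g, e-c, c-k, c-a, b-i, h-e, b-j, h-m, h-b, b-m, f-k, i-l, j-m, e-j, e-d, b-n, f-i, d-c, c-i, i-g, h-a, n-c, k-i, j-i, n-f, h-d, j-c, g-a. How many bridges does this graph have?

The edges on the cycle n-f-k-c-n are not bridges since each lies on that cycle.
But removing i-l disconnects i from l — this is a bridge.

1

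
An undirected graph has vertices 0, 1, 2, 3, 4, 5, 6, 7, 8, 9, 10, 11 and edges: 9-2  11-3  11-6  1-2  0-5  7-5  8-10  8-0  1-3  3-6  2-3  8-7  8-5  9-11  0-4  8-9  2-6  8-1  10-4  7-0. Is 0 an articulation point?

No

Deleting 0 leaves 1 component (was 1) (its neighbors 4, 5, 7, 8 remain connected to each other), so 0 is not a cut vertex.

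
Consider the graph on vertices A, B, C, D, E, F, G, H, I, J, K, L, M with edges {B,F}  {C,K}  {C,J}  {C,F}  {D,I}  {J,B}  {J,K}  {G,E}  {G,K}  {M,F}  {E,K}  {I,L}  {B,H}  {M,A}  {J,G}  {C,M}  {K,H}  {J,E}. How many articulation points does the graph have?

2

Removing I increases the component count from 2 to 3, so I is a cut vertex.
Removing M increases the component count from 2 to 3, so M is a cut vertex.
By contrast removing E leaves 2 components; it is not a cut vertex. No other vertex is a cut vertex either.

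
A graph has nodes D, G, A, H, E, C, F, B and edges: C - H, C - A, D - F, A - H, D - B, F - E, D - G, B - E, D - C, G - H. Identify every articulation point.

Removing D increases the component count from 1 to 2, so D is a cut vertex.
By contrast removing B leaves 1 component; it is not a cut vertex. No other vertex is a cut vertex either.

D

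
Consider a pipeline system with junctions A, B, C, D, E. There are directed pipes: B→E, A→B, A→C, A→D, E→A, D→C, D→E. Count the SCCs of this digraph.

2

{A, B, D, E} are all mutually reachable — one SCC of size 4.
{C} is an SCC by itself.
That gives 2 strongly connected components.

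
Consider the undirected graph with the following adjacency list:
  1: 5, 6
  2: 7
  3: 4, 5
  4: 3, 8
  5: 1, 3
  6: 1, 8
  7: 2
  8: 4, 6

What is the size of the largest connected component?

6

Starting from 2 we can reach 2, 7. That is one component of size 2.
Starting from 1 we can reach 1, 3, 4, 5, 6, 8. That is one component of size 6.
The largest has 6 vertices.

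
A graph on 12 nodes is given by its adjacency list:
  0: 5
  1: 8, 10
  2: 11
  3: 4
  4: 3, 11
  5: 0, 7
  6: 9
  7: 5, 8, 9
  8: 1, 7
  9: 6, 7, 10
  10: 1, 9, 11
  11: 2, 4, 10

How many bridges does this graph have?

The edges on the cycle 1-8-7-9-10-1 are not bridges since each lies on that cycle.
But removing 2-11 disconnects 2 from 11; removing 5-0 disconnects 5 from 0; removing 10-11 disconnects 10 from 11; removing 9-6 disconnects 9 from 6 — these are bridges.
In total 7 edges are bridges.

7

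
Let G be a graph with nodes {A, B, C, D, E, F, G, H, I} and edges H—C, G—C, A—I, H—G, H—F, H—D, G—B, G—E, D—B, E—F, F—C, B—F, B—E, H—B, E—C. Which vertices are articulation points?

none

Removing I, for instance, still leaves 2 components. No single vertex removal increases the component count — the graph has no articulation points.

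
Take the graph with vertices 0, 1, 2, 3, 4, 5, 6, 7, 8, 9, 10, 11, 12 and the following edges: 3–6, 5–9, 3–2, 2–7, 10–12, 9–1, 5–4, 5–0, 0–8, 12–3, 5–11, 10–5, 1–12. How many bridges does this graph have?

The edges on the cycle 10-5-9-1-12-10 are not bridges since each lies on that cycle.
But removing 8–0 disconnects 8 from 0; removing 5–0 disconnects 5 from 0; removing 5–11 disconnects 5 from 11; removing 12–3 disconnects 12 from 3 — these are bridges.
In total 8 edges are bridges.

8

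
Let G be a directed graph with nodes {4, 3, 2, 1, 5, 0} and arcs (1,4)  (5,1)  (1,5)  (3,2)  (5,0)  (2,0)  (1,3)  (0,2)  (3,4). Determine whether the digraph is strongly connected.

No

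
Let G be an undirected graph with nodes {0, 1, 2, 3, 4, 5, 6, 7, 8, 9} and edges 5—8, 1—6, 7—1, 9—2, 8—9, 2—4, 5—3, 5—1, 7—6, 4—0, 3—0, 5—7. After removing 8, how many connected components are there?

1

With 8 gone, the remaining components are: {0, 1, 2, 3, 4, 5, 6, 7, 9}.
That is 1 component.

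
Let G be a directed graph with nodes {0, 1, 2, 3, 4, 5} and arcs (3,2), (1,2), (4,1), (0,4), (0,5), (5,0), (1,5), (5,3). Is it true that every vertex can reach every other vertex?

No

There is no directed path from 2 to 4, so the graph is not strongly connected.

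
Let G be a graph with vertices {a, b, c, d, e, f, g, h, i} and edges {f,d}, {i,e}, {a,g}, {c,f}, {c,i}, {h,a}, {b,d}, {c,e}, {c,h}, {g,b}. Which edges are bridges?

none

The edges on the cycle c-i-e-c are not bridges since each lies on that cycle.
Every edge lies on some cycle, so there are no bridges.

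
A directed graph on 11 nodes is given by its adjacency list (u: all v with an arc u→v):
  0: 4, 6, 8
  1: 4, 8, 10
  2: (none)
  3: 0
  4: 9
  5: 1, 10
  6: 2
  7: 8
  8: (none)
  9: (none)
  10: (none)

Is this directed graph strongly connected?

No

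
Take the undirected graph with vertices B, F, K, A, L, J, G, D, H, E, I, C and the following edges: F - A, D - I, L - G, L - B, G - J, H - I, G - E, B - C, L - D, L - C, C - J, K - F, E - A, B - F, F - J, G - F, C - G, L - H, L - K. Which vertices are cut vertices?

Removing L increases the component count from 1 to 2, so L is a cut vertex.
By contrast removing D leaves 1 component; it is not a cut vertex. No other vertex is a cut vertex either.

L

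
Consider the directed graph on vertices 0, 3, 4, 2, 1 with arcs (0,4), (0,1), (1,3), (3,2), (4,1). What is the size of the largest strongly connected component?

{3} is an SCC by itself.
{2} is an SCC by itself.
{0} is an SCC by itself.
{1} is an SCC by itself.
{4} is an SCC by itself.
The largest has 1 vertex.

1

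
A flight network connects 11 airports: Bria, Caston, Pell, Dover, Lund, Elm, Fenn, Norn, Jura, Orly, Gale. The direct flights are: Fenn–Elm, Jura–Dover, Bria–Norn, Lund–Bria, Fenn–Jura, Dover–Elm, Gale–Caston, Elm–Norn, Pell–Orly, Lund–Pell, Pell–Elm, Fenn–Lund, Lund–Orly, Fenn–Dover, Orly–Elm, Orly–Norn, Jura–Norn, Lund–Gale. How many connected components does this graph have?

1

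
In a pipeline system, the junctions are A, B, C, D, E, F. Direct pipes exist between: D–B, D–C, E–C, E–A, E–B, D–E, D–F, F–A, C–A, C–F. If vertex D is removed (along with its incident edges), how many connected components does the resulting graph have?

1

With D gone, the remaining components are: {A, B, C, E, F}.
That is 1 component.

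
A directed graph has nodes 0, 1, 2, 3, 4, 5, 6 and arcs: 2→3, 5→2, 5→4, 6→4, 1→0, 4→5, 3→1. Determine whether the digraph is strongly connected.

There is no directed path from 0 to 1, so the graph is not strongly connected.

No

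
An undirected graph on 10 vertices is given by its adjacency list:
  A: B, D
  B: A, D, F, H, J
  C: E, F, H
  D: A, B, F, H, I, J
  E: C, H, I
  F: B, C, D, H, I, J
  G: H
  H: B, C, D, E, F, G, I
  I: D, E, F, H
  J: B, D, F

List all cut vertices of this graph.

H

Removing H increases the component count from 1 to 2, so H is a cut vertex.
By contrast removing A leaves 1 component; it is not a cut vertex. No other vertex is a cut vertex either.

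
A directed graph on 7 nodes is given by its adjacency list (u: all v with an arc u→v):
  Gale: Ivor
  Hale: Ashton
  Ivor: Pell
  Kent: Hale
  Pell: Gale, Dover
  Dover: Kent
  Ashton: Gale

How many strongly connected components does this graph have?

{Gale, Hale, Ivor, Kent, Pell, Dover, Ashton} are all mutually reachable — one SCC of size 7.
That gives 1 strongly connected component.

1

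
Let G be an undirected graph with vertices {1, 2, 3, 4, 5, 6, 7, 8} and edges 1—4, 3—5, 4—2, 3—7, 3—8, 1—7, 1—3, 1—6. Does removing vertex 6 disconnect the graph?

No

Deleting 6 leaves 1 component (was 1), so 6 is not a cut vertex.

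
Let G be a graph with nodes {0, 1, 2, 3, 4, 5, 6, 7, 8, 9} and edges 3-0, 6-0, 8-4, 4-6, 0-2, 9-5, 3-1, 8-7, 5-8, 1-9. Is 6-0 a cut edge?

No

After removing 6-0, the path 6-4-8-5-9-1-3-0 still connects them, so the edge is not a bridge.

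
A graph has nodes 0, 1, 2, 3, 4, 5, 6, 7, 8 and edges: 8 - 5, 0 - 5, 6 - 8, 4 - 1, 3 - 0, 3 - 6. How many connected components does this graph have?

4

7 is isolated — a component by itself.
2 is isolated — a component by itself.
Starting from 1 we can reach 1, 4. That is one component of size 2.
Starting from 0 we can reach 0, 3, 5, 6, 8. That is one component of size 5.
Total: 4 components.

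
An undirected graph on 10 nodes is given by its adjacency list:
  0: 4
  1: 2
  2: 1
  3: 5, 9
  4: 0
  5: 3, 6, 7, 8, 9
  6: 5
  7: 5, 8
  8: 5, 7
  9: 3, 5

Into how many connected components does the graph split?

Starting from 0 we can reach 0, 4. That is one component of size 2.
Starting from 1 we can reach 1, 2. That is one component of size 2.
Starting from 3 we can reach 3, 5, 6, 7, 8, 9. That is one component of size 6.
Total: 3 components.

3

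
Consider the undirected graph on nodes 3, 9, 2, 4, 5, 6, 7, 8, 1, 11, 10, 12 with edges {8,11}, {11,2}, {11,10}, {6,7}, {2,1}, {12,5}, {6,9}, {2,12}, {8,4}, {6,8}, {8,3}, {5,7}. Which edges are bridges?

1-2, 10-11, 3-8, 4-8, 6-9

The edges on the cycle 6-8-11-2-12-5-7-6 are not bridges since each lies on that cycle.
But removing 8 - 4 disconnects 8 from 4; removing 11 - 10 disconnects 11 from 10; removing 8 - 3 disconnects 8 from 3; removing 1 - 2 disconnects 1 from 2 — these are bridges.
In total 5 edges are bridges.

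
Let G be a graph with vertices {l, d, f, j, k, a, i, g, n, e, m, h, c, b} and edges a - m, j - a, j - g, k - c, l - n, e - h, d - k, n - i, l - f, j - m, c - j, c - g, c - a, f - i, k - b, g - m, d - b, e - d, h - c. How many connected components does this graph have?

Starting from f we can reach f, i, l, n. That is one component of size 4.
Starting from a we can reach a, b, c, d, e, g, h, j, k, m. That is one component of size 10.
Total: 2 components.

2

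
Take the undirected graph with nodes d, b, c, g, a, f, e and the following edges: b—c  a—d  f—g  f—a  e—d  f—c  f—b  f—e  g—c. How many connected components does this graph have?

1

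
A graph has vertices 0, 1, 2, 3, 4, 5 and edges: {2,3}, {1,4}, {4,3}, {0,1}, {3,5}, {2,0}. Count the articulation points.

Removing 3 increases the component count from 1 to 2, so 3 is a cut vertex.
By contrast removing 5 leaves 1 component; it is not a cut vertex. No other vertex is a cut vertex either.

1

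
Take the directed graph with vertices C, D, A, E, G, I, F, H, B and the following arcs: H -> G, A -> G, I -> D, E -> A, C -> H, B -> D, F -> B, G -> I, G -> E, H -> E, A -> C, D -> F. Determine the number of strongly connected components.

{A, C, E, G, H} are all mutually reachable — one SCC of size 5.
{B, D, F} are all mutually reachable — one SCC of size 3.
{I} is an SCC by itself.
That gives 3 strongly connected components.

3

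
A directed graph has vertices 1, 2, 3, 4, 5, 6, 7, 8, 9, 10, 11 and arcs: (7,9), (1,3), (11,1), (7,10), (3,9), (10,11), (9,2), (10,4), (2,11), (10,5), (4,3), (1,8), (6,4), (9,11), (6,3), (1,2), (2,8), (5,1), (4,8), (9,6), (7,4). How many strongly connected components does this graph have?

{1, 2, 3, 4, 6, 9, 11} are all mutually reachable — one SCC of size 7.
{7} is an SCC by itself.
{8} is an SCC by itself.
{5} is an SCC by itself.
{10} is an SCC by itself.
That gives 5 strongly connected components.

5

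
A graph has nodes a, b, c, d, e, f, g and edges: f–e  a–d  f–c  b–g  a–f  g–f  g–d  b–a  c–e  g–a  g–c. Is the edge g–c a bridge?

No

After removing g–c, the path g-f-c still connects them, so the edge is not a bridge.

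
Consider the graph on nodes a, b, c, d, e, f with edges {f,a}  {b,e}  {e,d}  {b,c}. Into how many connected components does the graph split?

Starting from a we can reach a, f. That is one component of size 2.
Starting from b we can reach b, c, d, e. That is one component of size 4.
Total: 2 components.

2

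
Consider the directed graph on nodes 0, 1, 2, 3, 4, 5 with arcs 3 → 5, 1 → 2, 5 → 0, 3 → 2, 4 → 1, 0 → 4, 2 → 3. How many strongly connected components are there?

{0, 1, 2, 3, 4, 5} are all mutually reachable — one SCC of size 6.
That gives 1 strongly connected component.

1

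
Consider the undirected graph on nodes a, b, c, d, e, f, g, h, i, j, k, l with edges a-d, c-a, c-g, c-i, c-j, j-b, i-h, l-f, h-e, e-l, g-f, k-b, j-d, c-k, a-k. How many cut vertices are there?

1

Removing c increases the component count from 1 to 2, so c is a cut vertex.
By contrast removing f leaves 1 component; it is not a cut vertex. No other vertex is a cut vertex either.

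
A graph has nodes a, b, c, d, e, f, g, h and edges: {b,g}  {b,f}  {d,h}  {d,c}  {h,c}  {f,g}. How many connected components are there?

4

e is isolated — a component by itself.
a is isolated — a component by itself.
Starting from c we can reach c, d, h. That is one component of size 3.
Starting from b we can reach b, f, g. That is one component of size 3.
Total: 4 components.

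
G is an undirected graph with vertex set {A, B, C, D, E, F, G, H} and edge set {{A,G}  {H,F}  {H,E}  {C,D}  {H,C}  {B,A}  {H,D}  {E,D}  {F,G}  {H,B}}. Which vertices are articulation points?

Removing H increases the component count from 1 to 2, so H is a cut vertex.
By contrast removing E leaves 1 component; it is not a cut vertex. No other vertex is a cut vertex either.

H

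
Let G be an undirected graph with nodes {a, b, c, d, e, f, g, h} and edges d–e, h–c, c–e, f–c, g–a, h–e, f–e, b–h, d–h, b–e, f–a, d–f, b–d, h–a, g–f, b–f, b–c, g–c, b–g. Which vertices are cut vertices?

none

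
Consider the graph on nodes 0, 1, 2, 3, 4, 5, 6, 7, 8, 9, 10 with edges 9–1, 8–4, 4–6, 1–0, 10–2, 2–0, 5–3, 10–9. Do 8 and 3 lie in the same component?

The component containing 8 is {4, 6, 8}, and 3 is not in it.

No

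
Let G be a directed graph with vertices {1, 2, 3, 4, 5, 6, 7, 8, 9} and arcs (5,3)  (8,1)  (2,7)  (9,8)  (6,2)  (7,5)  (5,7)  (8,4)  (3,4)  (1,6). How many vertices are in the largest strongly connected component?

2

{5, 7} are all mutually reachable — one SCC of size 2.
{2} is an SCC by itself.
{6} is an SCC by itself.
{8} is an SCC by itself.
{9} is an SCC by itself.
(and 3 more singleton SCCs)
The largest has 2 vertices.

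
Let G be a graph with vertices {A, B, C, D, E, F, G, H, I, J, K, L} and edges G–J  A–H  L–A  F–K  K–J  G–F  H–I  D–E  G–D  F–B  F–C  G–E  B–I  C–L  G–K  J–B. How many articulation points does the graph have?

Removing G increases the component count from 1 to 2, so G is a cut vertex.
By contrast removing C leaves 1 component; it is not a cut vertex. No other vertex is a cut vertex either.

1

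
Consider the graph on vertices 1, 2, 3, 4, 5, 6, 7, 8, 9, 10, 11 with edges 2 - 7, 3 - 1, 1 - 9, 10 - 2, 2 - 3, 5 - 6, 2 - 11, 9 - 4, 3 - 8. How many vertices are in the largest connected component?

9

Starting from 5 we can reach 5, 6. That is one component of size 2.
Starting from 1 we can reach 1, 2, 3, 4, 7, 8, 9, 10, 11. That is one component of size 9.
The largest has 9 vertices.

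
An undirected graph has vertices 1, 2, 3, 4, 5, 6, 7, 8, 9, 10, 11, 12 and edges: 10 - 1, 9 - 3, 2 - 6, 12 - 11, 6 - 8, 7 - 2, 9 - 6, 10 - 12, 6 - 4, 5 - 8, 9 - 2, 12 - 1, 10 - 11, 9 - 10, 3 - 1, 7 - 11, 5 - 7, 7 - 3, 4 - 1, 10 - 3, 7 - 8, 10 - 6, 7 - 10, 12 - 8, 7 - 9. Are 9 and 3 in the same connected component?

From 9 we can reach 1, 2, 3, 4, 5, 6, 7, 8, 9, 10, 11, 12, which includes 3.

Yes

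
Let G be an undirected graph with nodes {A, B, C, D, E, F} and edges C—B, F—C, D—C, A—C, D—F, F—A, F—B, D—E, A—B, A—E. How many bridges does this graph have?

0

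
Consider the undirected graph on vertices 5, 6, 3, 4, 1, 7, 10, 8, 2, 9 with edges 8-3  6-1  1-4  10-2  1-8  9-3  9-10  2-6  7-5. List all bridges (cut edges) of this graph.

The edges on the cycle 9-10-2-6-1-8-3-9 are not bridges since each lies on that cycle.
But removing 7-5 disconnects 7 from 5; removing 1-4 disconnects 1 from 4 — these are bridges.

1-4, 5-7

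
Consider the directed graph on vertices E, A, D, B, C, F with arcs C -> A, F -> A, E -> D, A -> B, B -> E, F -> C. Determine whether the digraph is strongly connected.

There is no directed path from A to F, so the graph is not strongly connected.

No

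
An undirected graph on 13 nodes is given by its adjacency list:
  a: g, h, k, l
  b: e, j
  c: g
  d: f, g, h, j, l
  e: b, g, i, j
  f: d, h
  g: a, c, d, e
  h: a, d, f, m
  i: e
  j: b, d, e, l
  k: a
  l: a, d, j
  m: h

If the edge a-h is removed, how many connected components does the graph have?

a and h are still connected via a-g-d-h, so the component count stays at 1.

1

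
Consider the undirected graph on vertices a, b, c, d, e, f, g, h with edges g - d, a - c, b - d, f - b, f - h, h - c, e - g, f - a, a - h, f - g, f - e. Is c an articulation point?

Deleting c leaves 1 component (was 1) (its neighbors a, h remain connected to each other), so c is not a cut vertex.

No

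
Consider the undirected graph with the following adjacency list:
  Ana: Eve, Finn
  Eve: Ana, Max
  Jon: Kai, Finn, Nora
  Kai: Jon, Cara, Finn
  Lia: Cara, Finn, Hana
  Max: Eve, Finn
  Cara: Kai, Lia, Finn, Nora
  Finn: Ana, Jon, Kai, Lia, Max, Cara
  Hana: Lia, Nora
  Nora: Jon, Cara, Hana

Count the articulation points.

1

Removing Finn increases the component count from 1 to 2, so Finn is a cut vertex.
By contrast removing Eve leaves 1 component; it is not a cut vertex. No other vertex is a cut vertex either.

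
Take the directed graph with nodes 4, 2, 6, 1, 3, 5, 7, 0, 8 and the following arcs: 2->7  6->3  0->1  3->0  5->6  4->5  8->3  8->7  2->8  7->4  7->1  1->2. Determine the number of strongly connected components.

{0, 1, 2, 3, 4, 5, 6, 7, 8} are all mutually reachable — one SCC of size 9.
That gives 1 strongly connected component.

1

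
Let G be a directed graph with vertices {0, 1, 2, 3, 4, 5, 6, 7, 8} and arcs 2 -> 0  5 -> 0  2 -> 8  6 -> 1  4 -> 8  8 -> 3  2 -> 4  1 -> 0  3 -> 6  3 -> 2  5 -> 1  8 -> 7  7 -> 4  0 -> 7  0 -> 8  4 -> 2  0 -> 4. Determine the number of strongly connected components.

{0, 1, 2, 3, 4, 6, 7, 8} are all mutually reachable — one SCC of size 8.
{5} is an SCC by itself.
That gives 2 strongly connected components.

2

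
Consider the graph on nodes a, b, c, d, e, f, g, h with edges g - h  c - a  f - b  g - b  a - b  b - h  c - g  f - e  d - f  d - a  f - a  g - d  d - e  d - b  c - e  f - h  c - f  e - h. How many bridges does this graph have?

0

The edges on the cycle c-g-d-f-b-a-c are not bridges since each lies on that cycle.
Every edge lies on some cycle, so there are no bridges.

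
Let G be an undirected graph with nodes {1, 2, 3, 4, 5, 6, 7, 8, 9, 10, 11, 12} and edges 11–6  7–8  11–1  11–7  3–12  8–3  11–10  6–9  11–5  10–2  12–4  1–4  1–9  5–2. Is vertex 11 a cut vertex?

Deleting 11 raises the number of components from 1 to 2, so 11 is a cut vertex.

Yes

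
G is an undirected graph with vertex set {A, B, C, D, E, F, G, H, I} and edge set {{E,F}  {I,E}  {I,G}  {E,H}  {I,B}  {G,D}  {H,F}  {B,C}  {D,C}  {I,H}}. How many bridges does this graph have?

0

The edges on the cycle I-G-D-C-B-I are not bridges since each lies on that cycle.
Every edge lies on some cycle, so there are no bridges.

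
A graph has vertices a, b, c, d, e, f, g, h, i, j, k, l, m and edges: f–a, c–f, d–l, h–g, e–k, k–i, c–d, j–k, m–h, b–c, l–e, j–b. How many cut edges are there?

5

The edges on the cycle j-b-c-d-l-e-k-j are not bridges since each lies on that cycle.
But removing f–c disconnects f from c; removing h–g disconnects h from g; removing f–a disconnects f from a; removing k–i disconnects k from i — these are bridges.
In total 5 edges are bridges.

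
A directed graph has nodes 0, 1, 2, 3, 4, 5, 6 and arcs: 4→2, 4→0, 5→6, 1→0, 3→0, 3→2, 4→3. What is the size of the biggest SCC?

{0} is an SCC by itself.
{6} is an SCC by itself.
{2} is an SCC by itself.
{3} is an SCC by itself.
{5} is an SCC by itself.
(and 2 more singleton SCCs)
The largest has 1 vertex.

1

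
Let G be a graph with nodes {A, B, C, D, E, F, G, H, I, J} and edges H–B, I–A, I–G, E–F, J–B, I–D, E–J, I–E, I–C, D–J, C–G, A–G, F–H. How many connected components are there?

1

Starting from A we can reach A, B, C, D, E, F, G, H, I, J. That is one component of size 10.
Total: 1 component.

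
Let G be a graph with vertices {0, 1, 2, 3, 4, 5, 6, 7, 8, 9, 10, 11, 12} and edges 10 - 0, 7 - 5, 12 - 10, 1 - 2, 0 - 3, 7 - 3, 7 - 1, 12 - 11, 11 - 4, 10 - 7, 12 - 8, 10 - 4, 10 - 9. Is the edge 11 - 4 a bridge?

No

After removing 11 - 4, the path 11-12-10-4 still connects them, so the edge is not a bridge.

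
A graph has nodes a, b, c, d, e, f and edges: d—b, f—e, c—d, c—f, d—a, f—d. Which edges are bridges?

The edges on the cycle c-f-d-c are not bridges since each lies on that cycle.
But removing d—b disconnects d from b; removing f—e disconnects f from e; removing d—a disconnects d from a — these are bridges.

a-d, b-d, e-f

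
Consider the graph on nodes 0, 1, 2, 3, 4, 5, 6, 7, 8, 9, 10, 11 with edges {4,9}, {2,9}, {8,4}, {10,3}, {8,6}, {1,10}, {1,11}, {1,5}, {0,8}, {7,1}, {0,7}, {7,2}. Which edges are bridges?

1-10, 1-11, 1-5, 1-7, 10-3, 6-8

The edges on the cycle 0-7-2-9-4-8-0 are not bridges since each lies on that cycle.
But removing 8—6 disconnects 8 from 6; removing 3—10 disconnects 3 from 10; removing 1—11 disconnects 1 from 11; removing 1—10 disconnects 1 from 10 — these are bridges.
In total 6 edges are bridges.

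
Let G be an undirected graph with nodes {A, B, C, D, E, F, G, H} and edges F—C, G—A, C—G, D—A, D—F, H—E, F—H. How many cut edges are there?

2

The edges on the cycle D-F-C-G-A-D are not bridges since each lies on that cycle.
But removing H—E disconnects H from E; removing F—H disconnects F from H — these are bridges.
That makes 2 bridges.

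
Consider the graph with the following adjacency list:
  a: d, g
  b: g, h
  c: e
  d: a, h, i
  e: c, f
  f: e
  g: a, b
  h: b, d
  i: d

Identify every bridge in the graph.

The edges on the cycle d-h-b-g-a-d are not bridges since each lies on that cycle.
But removing f-e disconnects f from e; removing c-e disconnects c from e; removing d-i disconnects d from i — these are bridges.

c-e, d-i, e-f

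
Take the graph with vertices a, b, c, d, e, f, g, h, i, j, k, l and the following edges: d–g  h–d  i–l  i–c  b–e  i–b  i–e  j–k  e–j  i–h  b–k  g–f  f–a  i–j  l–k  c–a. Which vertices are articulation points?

i

Removing i increases the component count from 1 to 2, so i is a cut vertex.
By contrast removing k leaves 1 component; it is not a cut vertex. No other vertex is a cut vertex either.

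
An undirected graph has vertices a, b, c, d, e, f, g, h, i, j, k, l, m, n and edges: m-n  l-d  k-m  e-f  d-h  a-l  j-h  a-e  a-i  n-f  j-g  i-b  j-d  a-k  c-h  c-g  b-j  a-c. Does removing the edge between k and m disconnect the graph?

No

After removing k-m, the path k-a-e-f-n-m still connects them, so the edge is not a bridge.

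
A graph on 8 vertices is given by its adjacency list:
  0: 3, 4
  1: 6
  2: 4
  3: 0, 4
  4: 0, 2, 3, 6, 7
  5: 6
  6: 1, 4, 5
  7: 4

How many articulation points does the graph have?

2

Removing 4 increases the component count from 1 to 4, so 4 is a cut vertex.
Removing 6 increases the component count from 1 to 3, so 6 is a cut vertex.
By contrast removing 5 leaves 1 component; it is not a cut vertex. No other vertex is a cut vertex either.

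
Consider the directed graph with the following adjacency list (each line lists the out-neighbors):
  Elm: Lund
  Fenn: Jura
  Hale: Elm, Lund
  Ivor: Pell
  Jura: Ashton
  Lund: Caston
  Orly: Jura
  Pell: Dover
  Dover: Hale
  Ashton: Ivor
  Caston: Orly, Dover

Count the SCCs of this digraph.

2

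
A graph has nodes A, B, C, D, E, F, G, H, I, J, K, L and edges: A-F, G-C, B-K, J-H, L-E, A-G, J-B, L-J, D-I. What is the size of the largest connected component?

6

Starting from D we can reach D, I. That is one component of size 2.
Starting from A we can reach A, C, F, G. That is one component of size 4.
Starting from B we can reach B, E, H, J, K, L. That is one component of size 6.
The largest has 6 vertices.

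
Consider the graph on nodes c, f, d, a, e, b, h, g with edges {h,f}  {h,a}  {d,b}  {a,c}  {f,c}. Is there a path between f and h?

From f we can reach a, c, f, h, which includes h.

Yes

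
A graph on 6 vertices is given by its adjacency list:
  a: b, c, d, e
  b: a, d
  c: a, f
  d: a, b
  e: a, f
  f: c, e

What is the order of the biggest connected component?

6

Starting from a we can reach a, b, c, d, e, f. That is one component of size 6.
The largest has 6 vertices.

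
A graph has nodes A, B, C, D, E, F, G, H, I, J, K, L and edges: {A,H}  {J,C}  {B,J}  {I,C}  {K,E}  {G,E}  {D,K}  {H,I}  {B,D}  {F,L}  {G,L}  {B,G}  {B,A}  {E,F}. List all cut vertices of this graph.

B

Removing B increases the component count from 1 to 2, so B is a cut vertex.
By contrast removing J leaves 1 component; it is not a cut vertex. No other vertex is a cut vertex either.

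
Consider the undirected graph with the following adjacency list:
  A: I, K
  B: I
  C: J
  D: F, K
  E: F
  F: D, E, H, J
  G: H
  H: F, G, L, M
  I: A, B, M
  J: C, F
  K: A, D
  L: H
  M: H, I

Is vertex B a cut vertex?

Deleting B leaves 1 component (was 1), so B is not a cut vertex.

No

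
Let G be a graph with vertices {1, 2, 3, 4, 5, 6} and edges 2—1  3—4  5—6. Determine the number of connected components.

3

Starting from 5 we can reach 5, 6. That is one component of size 2.
Starting from 1 we can reach 1, 2. That is one component of size 2.
Starting from 3 we can reach 3, 4. That is one component of size 2.
Total: 3 components.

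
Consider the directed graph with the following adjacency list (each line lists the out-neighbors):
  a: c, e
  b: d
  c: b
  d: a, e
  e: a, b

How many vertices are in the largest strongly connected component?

{a, b, c, d, e} are all mutually reachable — one SCC of size 5.
The largest has 5 vertices.

5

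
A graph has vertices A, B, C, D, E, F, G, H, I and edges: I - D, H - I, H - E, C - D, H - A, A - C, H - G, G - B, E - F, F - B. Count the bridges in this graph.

The edges on the cycle H-E-F-B-G-H are not bridges since each lies on that cycle.
Every edge lies on some cycle, so there are no bridges.

0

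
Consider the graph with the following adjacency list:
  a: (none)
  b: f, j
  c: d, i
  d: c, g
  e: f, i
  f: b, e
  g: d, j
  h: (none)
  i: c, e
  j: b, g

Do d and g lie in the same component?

From d we can reach b, c, d, e, f, g, i, j, which includes g.

Yes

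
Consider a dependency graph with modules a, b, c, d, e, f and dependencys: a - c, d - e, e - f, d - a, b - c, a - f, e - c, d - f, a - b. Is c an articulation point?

Deleting c leaves 1 component (was 1) (its neighbors a, b, e remain connected to each other), so c is not a cut vertex.

No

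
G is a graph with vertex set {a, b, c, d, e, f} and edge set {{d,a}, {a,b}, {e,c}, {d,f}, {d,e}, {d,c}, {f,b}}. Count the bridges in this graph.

The edges on the cycle d-e-c-d are not bridges since each lies on that cycle.
Every edge lies on some cycle, so there are no bridges.

0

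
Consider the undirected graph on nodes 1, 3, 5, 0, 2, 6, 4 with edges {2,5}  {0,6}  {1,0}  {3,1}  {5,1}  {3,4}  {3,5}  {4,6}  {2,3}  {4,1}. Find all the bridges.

none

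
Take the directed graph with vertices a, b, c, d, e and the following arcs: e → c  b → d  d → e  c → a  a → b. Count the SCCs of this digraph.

{a, b, c, d, e} are all mutually reachable — one SCC of size 5.
That gives 1 strongly connected component.

1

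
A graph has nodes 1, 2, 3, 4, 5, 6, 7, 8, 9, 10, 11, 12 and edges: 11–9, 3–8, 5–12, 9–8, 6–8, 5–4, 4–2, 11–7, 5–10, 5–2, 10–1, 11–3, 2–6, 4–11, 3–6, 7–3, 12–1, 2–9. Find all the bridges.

none

The edges on the cycle 11-7-3-11 are not bridges since each lies on that cycle.
Every edge lies on some cycle, so there are no bridges.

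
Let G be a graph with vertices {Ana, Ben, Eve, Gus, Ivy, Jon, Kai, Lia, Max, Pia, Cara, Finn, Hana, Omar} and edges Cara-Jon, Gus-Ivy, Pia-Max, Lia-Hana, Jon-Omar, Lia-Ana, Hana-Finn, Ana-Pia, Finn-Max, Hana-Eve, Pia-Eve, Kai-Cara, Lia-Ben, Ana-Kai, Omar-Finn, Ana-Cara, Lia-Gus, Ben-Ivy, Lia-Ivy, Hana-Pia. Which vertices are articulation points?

Removing Lia increases the component count from 1 to 2, so Lia is a cut vertex.
By contrast removing Gus leaves 1 component; it is not a cut vertex. No other vertex is a cut vertex either.

Lia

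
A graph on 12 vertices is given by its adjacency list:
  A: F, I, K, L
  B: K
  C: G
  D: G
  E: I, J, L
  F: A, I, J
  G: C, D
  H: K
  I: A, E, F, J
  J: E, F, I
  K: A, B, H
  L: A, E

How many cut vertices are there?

Removing A increases the component count from 2 to 3, so A is a cut vertex.
Removing G increases the component count from 2 to 3, so G is a cut vertex.
Removing K increases the component count from 2 to 4, so K is a cut vertex.
By contrast removing E leaves 2 components; it is not a cut vertex. No other vertex is a cut vertex either.

3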